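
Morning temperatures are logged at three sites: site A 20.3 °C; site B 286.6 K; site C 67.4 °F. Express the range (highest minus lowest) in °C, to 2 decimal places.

site B: 286.6 K = 13.450 °C.
site C: 67.4 °F = 19.667 °C.
Spread: 20.300 − 13.450 = 6.850 °C.

6.85 °C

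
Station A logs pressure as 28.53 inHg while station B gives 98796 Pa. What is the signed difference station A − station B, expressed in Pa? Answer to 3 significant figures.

station A: 28.53 inHg = 96613.68 Pa.
Difference: 96613.68 − 98796.00 = -2180 Pa.

-2180 Pa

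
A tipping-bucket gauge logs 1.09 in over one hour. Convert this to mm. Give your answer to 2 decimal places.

1 in = 25.4 mm, so 1.09 × 25.4 = 27.69 mm.

27.69 mm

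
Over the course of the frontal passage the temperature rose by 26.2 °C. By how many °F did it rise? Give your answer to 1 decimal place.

Converting a difference, only the 9/5 scale factor applies: Δ°F = 26.2 × 1.8 = 47.2 °F.

47.2 °F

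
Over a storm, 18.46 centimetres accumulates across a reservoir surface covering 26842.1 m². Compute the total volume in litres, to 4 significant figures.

Depth: 18.46 cm × 10 = 184.6 mm.
1 mm over 1 m² is 1 L, so volume = 184.6 × 26842.1 = 4955051.7 L ≈ 4955000 L.

4955000 litres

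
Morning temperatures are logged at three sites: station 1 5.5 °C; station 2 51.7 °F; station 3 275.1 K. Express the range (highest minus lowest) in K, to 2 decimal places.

8.99 K

station 2: 51.7 °F = 10.944 °C.
station 3: 275.1 K = 1.950 °C.
Spread: 10.944 − 1.950 = 8.994 °C.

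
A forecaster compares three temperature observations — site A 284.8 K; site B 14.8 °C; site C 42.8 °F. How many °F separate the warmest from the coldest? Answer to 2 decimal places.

15.84 °F

site A: 284.8 K = 11.650 °C.
site C: 42.8 °F = 6.000 °C.
Spread: 14.800 − 6.000 = 8.800 °C = 15.84 °F.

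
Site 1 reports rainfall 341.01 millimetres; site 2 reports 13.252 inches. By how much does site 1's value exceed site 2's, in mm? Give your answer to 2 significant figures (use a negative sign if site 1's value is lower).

site 2: 13.252 in = 336.601 mm.
Difference: 341.010 − 336.601 = 4.4 mm.

4.4 mm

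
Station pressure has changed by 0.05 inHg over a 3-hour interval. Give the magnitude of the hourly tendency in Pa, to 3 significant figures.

56.4 Pa per hour

0.05 inHg / 3 h × 3386.39 Pa/inHg = 56.4 Pa/h.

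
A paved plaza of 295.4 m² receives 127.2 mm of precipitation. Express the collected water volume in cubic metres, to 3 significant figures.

37.6 cubic metres

1 mm over 1 m² is 1 L, so volume = 127.2 × 295.4 = 37574.88 L = 37.6 m³.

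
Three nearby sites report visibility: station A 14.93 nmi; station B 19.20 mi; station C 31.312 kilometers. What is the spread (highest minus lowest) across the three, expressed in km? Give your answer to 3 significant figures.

station A: 14.93 nmi = 27.6504 km.
station B: 19.20 SM = 30.8994 km.
Spread: 31.3120 − 27.6504 = 3.66 km.

3.66 km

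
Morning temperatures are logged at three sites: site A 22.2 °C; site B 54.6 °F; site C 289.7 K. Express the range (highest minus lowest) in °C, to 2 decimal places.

site B: 54.6 °F = 12.556 °C.
site C: 289.7 K = 16.550 °C.
Spread: 22.200 − 12.556 = 9.644 °C.

9.64 °C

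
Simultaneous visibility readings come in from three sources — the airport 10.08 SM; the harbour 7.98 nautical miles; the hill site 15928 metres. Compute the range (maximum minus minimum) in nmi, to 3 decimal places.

the airport: 10.08 SM = 8.75928 nmi.
the hill site: 15928 m = 8.60043 nmi.
Spread: 8.75928 − 7.98000 = 0.779 nmi.

0.779 nmi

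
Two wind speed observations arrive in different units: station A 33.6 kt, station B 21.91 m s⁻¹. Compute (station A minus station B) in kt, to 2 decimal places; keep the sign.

-8.99 kt

station B: 21.91 m/s = 42.5896 kt.
Difference: 33.6000 − 42.5896 = -8.99 kt.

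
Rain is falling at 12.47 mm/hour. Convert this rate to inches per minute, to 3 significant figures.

0.00818 in/minute

12.47 mm/hour × 0.0393701 in/mm × 0.0166667 hour/minute = 0.00818 in/minute.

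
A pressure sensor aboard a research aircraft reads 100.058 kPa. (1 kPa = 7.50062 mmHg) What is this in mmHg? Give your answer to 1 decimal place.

1 kPa = 7.50062 mmHg, so 100.058 × 7.50062 = 750.5 mmHg.

750.5 mmHg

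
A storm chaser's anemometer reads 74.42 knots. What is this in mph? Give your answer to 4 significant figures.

85.64 mph

1 kt = 1.15078 mph, so 74.42 × 1.15078 = 85.64 mph.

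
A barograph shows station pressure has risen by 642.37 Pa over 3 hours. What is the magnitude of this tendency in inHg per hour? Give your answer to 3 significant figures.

0.0632 inHg per hour

642.37 Pa / 3 h × 0.0002953 inHg/Pa = 0.0632 inHg/h.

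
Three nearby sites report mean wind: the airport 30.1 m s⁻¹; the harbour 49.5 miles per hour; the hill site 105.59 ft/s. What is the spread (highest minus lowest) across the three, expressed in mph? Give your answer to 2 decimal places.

22.49 mph

the airport: 30.1 m/s = 67.3318 mph.
the hill site: 105.59 ft/s = 71.9932 mph.
Spread: 71.9932 − 49.5000 = 22.49 mph.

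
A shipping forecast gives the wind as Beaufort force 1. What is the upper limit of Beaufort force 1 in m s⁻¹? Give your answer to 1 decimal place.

Beaufort 1 (light air) spans 0.3–1.5 m/s.

1.5 m/s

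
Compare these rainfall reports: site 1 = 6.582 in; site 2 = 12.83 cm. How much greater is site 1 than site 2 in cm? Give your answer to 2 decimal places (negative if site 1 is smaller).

3.89 cm

site 1: 6.582 in = 16.7183 cm.
Difference: 16.7183 − 12.8300 = 3.89 cm.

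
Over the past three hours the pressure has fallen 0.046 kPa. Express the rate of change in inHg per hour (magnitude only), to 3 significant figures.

0.046 kPa / 3 h × 0.2953 inHg/kPa = 0.00453 inHg/h.

0.00453 inHg per hour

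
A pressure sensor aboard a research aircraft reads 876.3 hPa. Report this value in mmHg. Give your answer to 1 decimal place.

657.3 mmHg

1 hPa = 0.750062 mmHg, so 876.3 × 0.750062 = 657.3 mmHg.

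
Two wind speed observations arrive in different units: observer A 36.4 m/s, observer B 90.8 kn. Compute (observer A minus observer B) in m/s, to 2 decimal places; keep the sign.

observer B: 90.8 kt = 46.7116 m/s.
Difference: 36.4000 − 46.7116 = -10.31 m/s.

-10.31 m/s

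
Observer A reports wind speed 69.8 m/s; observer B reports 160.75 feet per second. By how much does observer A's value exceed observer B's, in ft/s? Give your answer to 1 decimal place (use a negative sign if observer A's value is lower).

observer A: 69.8 m/s = 229.003 ft/s.
Difference: 229.003 − 160.750 = 68.3 ft/s.

68.3 ft/s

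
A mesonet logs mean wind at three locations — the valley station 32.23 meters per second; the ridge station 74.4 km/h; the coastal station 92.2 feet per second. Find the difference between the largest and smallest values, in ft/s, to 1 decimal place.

the valley station: 32.23 m/s = 105.741 ft/s.
the ridge station: 74.4 km/h = 67.804 ft/s.
Spread: 105.741 − 67.804 = 37.9 ft/s.

37.9 ft/s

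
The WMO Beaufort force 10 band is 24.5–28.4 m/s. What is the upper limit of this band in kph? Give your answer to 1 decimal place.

102.2 km/h

24.5–28.4 m/s × 3.6 = 88.2–102.2 km/h.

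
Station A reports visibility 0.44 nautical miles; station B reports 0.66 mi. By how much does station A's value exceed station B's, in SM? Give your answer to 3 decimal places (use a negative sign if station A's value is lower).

-0.154 SM

station A: 0.44 nmi = 0.50634 SM.
Difference: 0.50634 − 0.66000 = -0.154 SM.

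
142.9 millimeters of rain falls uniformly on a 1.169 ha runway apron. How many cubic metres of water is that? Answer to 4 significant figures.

1671 cubic metres

Area: 1.169 ha = 11690 m².
1 mm over 1 m² is 1 L, so volume = 142.9 × 11690 = 1670501 L = 1671 m³.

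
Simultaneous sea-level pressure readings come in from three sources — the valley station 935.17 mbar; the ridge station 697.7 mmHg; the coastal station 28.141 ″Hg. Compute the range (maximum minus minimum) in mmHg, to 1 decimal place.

17.1 mmHg

the valley station: 935.17 mb = 701.435 mmHg.
the coastal station: 28.141 inHg = 714.781 mmHg.
Spread: 714.781 − 697.700 = 17.1 mmHg.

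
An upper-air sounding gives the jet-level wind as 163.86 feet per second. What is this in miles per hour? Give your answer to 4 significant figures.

111.7 mph

1 ft/s = 0.681818 mph, so 163.86 × 0.681818 = 111.7 mph.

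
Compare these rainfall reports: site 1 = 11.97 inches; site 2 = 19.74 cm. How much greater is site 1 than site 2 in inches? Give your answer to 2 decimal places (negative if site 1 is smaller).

site 2: 19.74 cm = 7.7717 in.
Difference: 11.9700 − 7.7717 = 4.20 in.

4.20 in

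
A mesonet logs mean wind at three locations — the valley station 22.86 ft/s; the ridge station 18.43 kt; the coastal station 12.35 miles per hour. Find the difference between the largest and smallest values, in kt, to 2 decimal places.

the valley station: 22.86 ft/s = 13.5442 kt.
the coastal station: 12.35 mph = 10.7319 kt.
Spread: 18.4300 − 10.7319 = 7.70 kt.

7.70 kt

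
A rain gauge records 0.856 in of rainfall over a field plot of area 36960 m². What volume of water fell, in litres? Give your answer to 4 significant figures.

803600 litres

Depth: 0.856 in × 25.4 = 21.7424 mm.
1 mm over 1 m² is 1 L, so volume = 21.7424 × 36960 = 803599.1 L ≈ 803600 L.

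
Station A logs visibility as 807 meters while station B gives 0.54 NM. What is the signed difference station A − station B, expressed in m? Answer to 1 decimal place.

-193.1 m

station B: 0.54 nmi = 1000.080 m.
Difference: 807.000 − 1000.080 = -193.1 m.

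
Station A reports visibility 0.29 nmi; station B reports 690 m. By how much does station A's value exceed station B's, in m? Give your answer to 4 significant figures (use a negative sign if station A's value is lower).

-152.9 m

station A: 0.29 nmi = 537.080 m.
Difference: 537.080 − 690.000 = -152.9 m.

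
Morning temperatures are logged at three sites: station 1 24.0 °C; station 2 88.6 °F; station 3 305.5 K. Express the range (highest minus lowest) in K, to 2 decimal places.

station 2: 88.6 °F = 31.444 °C.
station 3: 305.5 K = 32.350 °C.
Spread: 32.350 − 24.000 = 8.350 °C.

8.35 K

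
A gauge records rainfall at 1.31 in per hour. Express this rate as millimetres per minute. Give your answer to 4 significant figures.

0.5546 mm/minute

1.31 in/hour × 25.4 mm/in × 0.0166667 hour/minute = 0.5546 mm/minute.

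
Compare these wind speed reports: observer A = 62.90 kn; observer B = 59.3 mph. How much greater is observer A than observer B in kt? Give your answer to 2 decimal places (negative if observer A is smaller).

observer B: 59.3 mph = 51.5303 kt.
Difference: 62.9000 − 51.5303 = 11.37 kt.

11.37 kt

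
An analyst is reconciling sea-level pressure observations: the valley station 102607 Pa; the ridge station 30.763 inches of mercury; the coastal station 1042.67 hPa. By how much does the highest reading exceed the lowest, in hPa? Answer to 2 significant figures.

the valley station: 102607 Pa = 1026.07 hPa.
the ridge station: 30.763 inHg = 1041.75 hPa.
Spread: 1042.67 − 1026.07 = 17 hPa.

17 hPa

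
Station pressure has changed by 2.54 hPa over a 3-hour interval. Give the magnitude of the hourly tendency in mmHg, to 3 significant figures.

0.635 mmHg per hour

2.54 hPa / 3 h × 0.750062 mmHg/hPa = 0.635 mmHg/h.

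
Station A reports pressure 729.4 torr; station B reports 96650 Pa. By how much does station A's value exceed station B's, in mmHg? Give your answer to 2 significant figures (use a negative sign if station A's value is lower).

4.5 mmHg

station B: 96650 Pa = 724.935 mmHg.
Difference: 729.400 − 724.935 = 4.5 mmHg.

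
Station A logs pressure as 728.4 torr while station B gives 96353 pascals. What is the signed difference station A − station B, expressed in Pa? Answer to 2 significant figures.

station A: 728.4 mmHg = 97112.03 Pa.
Difference: 97112.03 − 96353.00 = 760 Pa.

760 Pa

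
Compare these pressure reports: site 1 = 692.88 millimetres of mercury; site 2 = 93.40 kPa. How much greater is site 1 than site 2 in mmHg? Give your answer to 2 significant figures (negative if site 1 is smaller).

-7.7 mmHg

site 2: 93.40 kPa = 700.558 mmHg.
Difference: 692.880 − 700.558 = -7.7 mmHg.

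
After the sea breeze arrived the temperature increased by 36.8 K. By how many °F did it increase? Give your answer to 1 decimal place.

A change of 1 °C equals a change of 1.8 °F: Δ°F = 36.8 × 1.8 = 66.2 °F.

66.2 °F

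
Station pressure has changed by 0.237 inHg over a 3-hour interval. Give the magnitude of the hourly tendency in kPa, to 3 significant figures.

0.237 inHg / 3 h × 3.38639 kPa/inHg = 0.268 kPa/h.

0.268 kPa per hour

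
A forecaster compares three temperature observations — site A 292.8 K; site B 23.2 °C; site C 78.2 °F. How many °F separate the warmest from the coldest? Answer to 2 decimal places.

10.83 °F

site A: 292.8 K = 19.650 °C.
site C: 78.2 °F = 25.667 °C.
Spread: 25.667 − 19.650 = 6.017 °C = 10.83 °F.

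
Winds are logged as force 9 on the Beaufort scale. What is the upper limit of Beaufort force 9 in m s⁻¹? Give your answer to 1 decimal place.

24.4 m/s

Beaufort 9 (strong gale) spans 20.8–24.4 m/s.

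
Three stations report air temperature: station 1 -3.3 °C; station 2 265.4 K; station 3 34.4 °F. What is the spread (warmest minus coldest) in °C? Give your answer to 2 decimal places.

9.08 °C

station 2: 265.4 K = -7.750 °C.
station 3: 34.4 °F = 1.333 °C.
Spread: 1.333 − (-7.750) = 9.083 °C.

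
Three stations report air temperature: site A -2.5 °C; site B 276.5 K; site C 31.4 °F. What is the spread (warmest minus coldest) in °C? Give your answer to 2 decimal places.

5.85 °C

site B: 276.5 K = 3.350 °C.
site C: 31.4 °F = -0.333 °C.
Spread: 3.350 − (-2.500) = 5.850 °C.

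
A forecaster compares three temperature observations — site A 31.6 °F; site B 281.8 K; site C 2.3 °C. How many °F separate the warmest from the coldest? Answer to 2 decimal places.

site A: 31.6 °F = -0.222 °C.
site B: 281.8 K = 8.650 °C.
Spread: 8.650 − (-0.222) = 8.872 °C = 15.97 °F.

15.97 °F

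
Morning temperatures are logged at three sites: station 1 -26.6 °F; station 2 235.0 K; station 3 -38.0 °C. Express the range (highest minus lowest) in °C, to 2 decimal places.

station 1: -26.6 °F = -32.556 °C.
station 2: 235.0 K = -38.150 °C.
Spread: (-32.556) − (-38.150) = 5.594 °C.

5.59 °C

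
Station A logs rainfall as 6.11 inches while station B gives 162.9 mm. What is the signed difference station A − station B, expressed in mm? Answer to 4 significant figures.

station A: 6.11 in = 155.19400 mm.
Difference: 155.19400 − 162.90000 = -7.706 mm.

-7.706 mm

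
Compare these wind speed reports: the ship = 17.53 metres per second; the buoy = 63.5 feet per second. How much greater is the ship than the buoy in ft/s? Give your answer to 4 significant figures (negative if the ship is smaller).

-5.987 ft/s

the ship: 17.53 m/s = 57.51312 ft/s.
Difference: 57.51312 − 63.50000 = -5.987 ft/s.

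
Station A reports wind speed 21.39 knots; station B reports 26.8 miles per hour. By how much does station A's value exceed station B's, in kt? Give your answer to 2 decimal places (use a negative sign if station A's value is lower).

-1.90 kt

station B: 26.8 mph = 23.2886 kt.
Difference: 21.3900 − 23.2886 = -1.90 kt.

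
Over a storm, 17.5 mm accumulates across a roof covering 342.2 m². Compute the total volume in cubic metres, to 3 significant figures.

1 mm over 1 m² is 1 L, so volume = 17.5 × 342.2 = 5988.5 L = 5.99 m³.

5.99 cubic metres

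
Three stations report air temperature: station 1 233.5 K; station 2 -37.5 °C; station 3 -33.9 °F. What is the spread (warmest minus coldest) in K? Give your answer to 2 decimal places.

station 1: 233.5 K = -39.650 °C.
station 3: -33.9 °F = -36.611 °C.
Spread: (-36.611) − (-39.650) = 3.039 °C.

3.04 K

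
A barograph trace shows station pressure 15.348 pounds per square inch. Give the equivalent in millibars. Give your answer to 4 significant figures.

1058 mb

1 psi = 68.9476 mb, so 15.348 × 68.9476 = 1058 mb.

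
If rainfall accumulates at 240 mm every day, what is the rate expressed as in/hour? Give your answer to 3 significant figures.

240 mm/day × 0.0393701 in/mm × 0.0416667 day/hour = 0.394 in/hour.

0.394 in/hour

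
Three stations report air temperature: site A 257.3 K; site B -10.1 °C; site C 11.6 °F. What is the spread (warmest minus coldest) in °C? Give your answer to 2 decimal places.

5.75 °C

site A: 257.3 K = -15.850 °C.
site C: 11.6 °F = -11.333 °C.
Spread: (-10.100) − (-15.850) = 5.750 °C.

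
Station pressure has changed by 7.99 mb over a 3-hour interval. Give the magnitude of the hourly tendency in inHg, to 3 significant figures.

7.99 mb / 3 h × 0.02953 inHg/mb = 0.0786 inHg/h.

0.0786 inHg per hour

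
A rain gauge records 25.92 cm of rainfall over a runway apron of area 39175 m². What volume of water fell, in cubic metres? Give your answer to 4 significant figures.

Depth: 25.92 cm × 10 = 259.2 mm.
1 mm over 1 m² is 1 L, so volume = 259.2 × 39175 = 10154160 L = 10150 m³.

10150 cubic metres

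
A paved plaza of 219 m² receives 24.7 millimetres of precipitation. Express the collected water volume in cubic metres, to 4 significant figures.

5.409 cubic metres

1 mm over 1 m² is 1 L, so volume = 24.7 × 219 = 5409.3 L = 5.409 m³.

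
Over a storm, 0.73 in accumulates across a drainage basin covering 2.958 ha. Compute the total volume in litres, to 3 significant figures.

Depth: 0.73 in × 25.4 = 18.542 mm.
Area: 2.958 ha = 29580 m².
1 mm over 1 m² is 1 L, so volume = 18.542 × 29580 = 548472.36 L ≈ 548000 L.

548000 litres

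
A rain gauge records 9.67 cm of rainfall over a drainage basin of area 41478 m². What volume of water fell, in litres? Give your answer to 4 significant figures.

4011000 litres

Depth: 9.67 cm × 10 = 96.7 mm.
1 mm over 1 m² is 1 L, so volume = 96.7 × 41478 = 4010922.6 L ≈ 4011000 L.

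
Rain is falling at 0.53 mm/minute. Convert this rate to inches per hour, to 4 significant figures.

1.252 in/hour

0.53 mm/minute × 0.0393701 in/mm × 60 minute/hour = 1.252 in/hour.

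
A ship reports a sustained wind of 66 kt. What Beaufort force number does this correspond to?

Beaufort force 12

66 kt lies in the Beaufort 12 band (hurricane force, ≥64 kt).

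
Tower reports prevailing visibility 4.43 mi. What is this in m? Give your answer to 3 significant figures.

7130 m

1 SM = 1609.34 m, so 4.43 × 1609.34 = 7130 m.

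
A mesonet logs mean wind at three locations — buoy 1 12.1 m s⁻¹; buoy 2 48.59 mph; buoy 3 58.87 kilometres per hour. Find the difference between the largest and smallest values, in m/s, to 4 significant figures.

buoy 2: 48.59 mph = 21.72167 m/s.
buoy 3: 58.87 km/h = 16.35278 m/s.
Spread: 21.72167 − 12.10000 = 9.622 m/s.

9.622 m/s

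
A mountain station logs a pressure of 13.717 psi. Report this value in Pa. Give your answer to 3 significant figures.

1 psi = 6894.76 Pa, so 13.717 × 6894.76 = 94600 Pa.

94600 Pa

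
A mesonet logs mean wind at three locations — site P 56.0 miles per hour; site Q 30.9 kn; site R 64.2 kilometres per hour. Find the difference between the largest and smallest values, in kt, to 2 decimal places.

17.76 kt

site P: 56.0 mph = 48.6627 kt.
site R: 64.2 km/h = 34.6652 kt.
Spread: 48.6627 − 30.9000 = 17.76 kt.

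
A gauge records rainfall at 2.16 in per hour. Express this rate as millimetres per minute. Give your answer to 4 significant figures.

2.16 in/hour × 25.4 mm/in × 0.0166667 hour/minute = 0.9144 mm/minute.

0.9144 mm/minute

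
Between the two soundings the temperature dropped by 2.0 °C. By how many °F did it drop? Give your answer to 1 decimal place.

A change of 1 °C equals a change of 1.8 °F: Δ°F = 2.0 × 1.8 = 3.6 °F.

3.6 °F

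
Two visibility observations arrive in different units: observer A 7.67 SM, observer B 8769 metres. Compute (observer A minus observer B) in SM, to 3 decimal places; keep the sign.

2.221 SM

observer B: 8769 m = 5.44880 SM.
Difference: 7.67000 − 5.44880 = 2.221 SM.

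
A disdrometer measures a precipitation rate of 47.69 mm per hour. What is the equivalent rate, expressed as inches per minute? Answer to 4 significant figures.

0.03129 in/minute

47.69 mm/hour × 0.0393701 in/mm × 0.0166667 hour/minute = 0.03129 in/minute.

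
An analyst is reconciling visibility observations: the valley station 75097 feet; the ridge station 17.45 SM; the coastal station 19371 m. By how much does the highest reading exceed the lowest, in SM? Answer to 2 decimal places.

the valley station: 75097 ft = 14.2229 SM.
the coastal station: 19371 m = 12.0366 SM.
Spread: 17.4500 − 12.0366 = 5.41 SM.

5.41 SM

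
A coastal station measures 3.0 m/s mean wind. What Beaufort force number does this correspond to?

3.0 m/s lies in the Beaufort 2 band (light breeze, 1.6–3.3 m/s).

Beaufort force 2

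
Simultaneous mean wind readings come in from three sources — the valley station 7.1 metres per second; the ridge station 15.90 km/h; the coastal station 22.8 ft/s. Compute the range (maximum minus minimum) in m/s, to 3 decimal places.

the ridge station: 15.90 km/h = 4.41667 m/s.
the coastal station: 22.8 ft/s = 6.94944 m/s.
Spread: 7.10000 − 4.41667 = 2.683 m/s.

2.683 m/s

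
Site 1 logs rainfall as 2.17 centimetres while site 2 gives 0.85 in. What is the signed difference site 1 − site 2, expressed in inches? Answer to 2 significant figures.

0.0043 in

site 1: 2.17 cm = 0.854331 in.
Difference: 0.854331 − 0.850000 = 0.0043 in.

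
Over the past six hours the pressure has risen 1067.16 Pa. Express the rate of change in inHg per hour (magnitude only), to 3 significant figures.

1067.16 Pa / 6 h × 0.0002953 inHg/Pa = 0.0525 inHg/h.

0.0525 inHg per hour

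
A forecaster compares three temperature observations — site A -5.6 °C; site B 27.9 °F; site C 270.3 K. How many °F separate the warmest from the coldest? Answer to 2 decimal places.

5.98 °F

site B: 27.9 °F = -2.278 °C.
site C: 270.3 K = -2.850 °C.
Spread: (-2.278) − (-5.600) = 3.322 °C = 5.98 °F.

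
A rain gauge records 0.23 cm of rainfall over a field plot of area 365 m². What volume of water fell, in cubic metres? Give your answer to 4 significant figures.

Depth: 0.23 cm × 10 = 2.3 mm.
1 mm over 1 m² is 1 L, so volume = 2.3 × 365 = 839.5 L = 0.8395 m³.

0.8395 cubic metres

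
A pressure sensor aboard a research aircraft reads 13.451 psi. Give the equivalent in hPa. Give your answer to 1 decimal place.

1 psi = 68.9476 hPa, so 13.451 × 68.9476 = 927.4 hPa.

927.4 hPa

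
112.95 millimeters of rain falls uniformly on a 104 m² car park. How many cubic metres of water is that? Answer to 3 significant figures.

1 mm over 1 m² is 1 L, so volume = 112.95 × 104 = 11746.8 L = 11.7 m³.

11.7 cubic metres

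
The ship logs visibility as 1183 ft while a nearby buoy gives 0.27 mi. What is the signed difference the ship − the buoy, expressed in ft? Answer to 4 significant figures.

the buoy: 0.27 SM = 1425.600 ft.
Difference: 1183.000 − 1425.600 = -242.6 ft.

-242.6 ft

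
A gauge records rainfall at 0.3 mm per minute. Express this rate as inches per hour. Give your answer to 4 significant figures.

0.7087 in/hour

0.3 mm/minute × 0.0393701 in/mm × 60 minute/hour = 0.7087 in/hour.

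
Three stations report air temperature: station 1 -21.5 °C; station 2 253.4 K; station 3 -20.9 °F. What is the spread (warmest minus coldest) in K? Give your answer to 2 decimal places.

station 2: 253.4 K = -19.750 °C.
station 3: -20.9 °F = -29.389 °C.
Spread: (-19.750) − (-29.389) = 9.639 °C.

9.64 K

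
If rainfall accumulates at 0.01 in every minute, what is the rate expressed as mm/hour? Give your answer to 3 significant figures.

15.2 mm/hour

0.01 in/minute × 25.4 mm/in × 60 minute/hour = 15.2 mm/hour.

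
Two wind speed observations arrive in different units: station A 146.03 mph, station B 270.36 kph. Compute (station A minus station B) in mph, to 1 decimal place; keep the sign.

station B: 270.36 km/h = 167.994 mph.
Difference: 146.030 − 167.994 = -22.0 mph.

-22.0 mph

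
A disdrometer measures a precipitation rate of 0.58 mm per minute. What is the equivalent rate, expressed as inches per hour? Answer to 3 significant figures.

0.58 mm/minute × 0.0393701 in/mm × 60 minute/hour = 1.37 in/hour.

1.37 in/hour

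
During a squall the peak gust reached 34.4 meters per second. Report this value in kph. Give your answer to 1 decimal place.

1 m/s = 3.6 km/h, so 34.4 × 3.6 = 123.8 km/h.

123.8 km/h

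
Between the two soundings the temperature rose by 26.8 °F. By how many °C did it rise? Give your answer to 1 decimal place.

A change of 1 °C equals a change of 1.8 °F: Δ°C = 26.8 × 0.5556 = 14.9 °C.

14.9 °C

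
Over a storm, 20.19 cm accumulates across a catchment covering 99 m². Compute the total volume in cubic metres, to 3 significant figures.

20.0 cubic metres

Depth: 20.19 cm × 10 = 201.9 mm.
1 mm over 1 m² is 1 L, so volume = 201.9 × 99 = 19988.1 L = 20.0 m³.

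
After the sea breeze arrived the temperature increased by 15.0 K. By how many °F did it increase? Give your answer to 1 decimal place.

27.0 °F

Converting a difference, only the 9/5 scale factor applies: Δ°F = 15.0 × 1.8 = 27.0 °F.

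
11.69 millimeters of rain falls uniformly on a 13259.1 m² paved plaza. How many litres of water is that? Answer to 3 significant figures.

1 mm over 1 m² is 1 L, so volume = 11.69 × 13259.1 = 154998.88 L ≈ 155000 L.

155000 litres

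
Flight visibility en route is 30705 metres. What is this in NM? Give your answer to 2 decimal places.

16.58 nmi

1 m = 0.000539957 nmi, so 30705 × 0.000539957 = 16.58 nmi.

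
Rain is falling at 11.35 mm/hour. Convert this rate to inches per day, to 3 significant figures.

11.35 mm/hour × 0.0393701 in/mm × 24 hour/day = 10.7 in/day.

10.7 in/day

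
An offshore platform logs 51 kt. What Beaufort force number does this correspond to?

51 kt lies in the Beaufort 10 band (storm, 48–55 kt).

Beaufort force 10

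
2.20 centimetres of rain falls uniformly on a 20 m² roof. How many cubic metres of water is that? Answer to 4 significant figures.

0.4400 cubic metres

Depth: 2.20 cm × 10 = 22 mm.
1 mm over 1 m² is 1 L, so volume = 22 × 20 = 440 L = 0.4400 m³.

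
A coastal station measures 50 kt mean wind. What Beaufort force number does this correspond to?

Beaufort force 10

50 kt lies in the Beaufort 10 band (storm, 48–55 kt).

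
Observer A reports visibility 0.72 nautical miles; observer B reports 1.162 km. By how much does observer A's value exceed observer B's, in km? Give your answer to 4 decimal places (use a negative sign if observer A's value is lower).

observer A: 0.72 nmi = 1.333440 km.
Difference: 1.333440 − 1.162000 = 0.1714 km.

0.1714 km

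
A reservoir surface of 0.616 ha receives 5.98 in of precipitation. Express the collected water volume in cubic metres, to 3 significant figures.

936 cubic metres

Depth: 5.98 in × 25.4 = 151.892 mm.
Area: 0.616 ha = 6160 m².
1 mm over 1 m² is 1 L, so volume = 151.892 × 6160 = 935654.72 L = 936 m³.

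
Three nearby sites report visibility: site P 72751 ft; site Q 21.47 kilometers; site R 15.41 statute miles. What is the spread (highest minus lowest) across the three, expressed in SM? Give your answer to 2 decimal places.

site P: 72751 ft = 13.7786 SM.
site Q: 21.47 km = 13.3408 SM.
Spread: 15.4100 − 13.3408 = 2.07 SM.

2.07 SM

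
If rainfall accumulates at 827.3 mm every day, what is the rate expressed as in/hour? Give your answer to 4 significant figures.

827.3 mm/day × 0.0393701 in/mm × 0.0416667 day/hour = 1.357 in/hour.

1.357 in/hour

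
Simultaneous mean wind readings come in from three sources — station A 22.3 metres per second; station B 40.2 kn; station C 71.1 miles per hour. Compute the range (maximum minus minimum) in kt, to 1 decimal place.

21.6 kt

station A: 22.3 m/s = 43.348 kt.
station C: 71.1 mph = 61.784 kt.
Spread: 61.784 − 40.200 = 21.6 kt.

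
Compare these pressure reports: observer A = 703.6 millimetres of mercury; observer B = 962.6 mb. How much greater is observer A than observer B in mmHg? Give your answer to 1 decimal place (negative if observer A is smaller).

observer B: 962.6 mb = 722.009 mmHg.
Difference: 703.600 − 722.009 = -18.4 mmHg.

-18.4 mmHg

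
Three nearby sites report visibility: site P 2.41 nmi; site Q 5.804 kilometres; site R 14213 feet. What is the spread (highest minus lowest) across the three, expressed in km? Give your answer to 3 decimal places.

1.472 km

site P: 2.41 nmi = 4.46332 km.
site R: 14213 ft = 4.33212 km.
Spread: 5.80400 − 4.33212 = 1.472 km.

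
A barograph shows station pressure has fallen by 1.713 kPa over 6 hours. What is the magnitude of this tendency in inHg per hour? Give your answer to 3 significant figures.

0.0843 inHg per hour

1.713 kPa / 6 h × 0.2953 inHg/kPa = 0.0843 inHg/h.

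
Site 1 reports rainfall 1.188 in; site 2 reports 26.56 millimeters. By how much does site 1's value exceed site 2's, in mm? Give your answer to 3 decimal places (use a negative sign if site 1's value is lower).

site 1: 1.188 in = 30.17520 mm.
Difference: 30.17520 − 26.56000 = 3.615 mm.

3.615 mm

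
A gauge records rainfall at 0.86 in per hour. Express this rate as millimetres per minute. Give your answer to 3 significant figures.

0.364 mm/minute

0.86 in/hour × 25.4 mm/in × 0.0166667 hour/minute = 0.364 mm/minute.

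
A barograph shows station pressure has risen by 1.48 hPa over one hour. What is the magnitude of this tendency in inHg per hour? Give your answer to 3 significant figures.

0.0437 inHg per hour

1.48 hPa / 1 h × 0.02953 inHg/hPa = 0.0437 inHg/h.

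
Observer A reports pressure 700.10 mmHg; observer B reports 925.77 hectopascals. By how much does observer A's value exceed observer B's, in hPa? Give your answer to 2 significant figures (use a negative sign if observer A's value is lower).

7.6 hPa

observer A: 700.10 mmHg = 933.390 hPa.
Difference: 933.390 − 925.770 = 7.6 hPa.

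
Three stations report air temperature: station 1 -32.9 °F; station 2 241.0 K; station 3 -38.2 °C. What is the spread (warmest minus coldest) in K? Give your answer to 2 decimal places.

6.05 K

station 1: -32.9 °F = -36.056 °C.
station 2: 241.0 K = -32.150 °C.
Spread: (-32.150) − (-38.200) = 6.050 °C.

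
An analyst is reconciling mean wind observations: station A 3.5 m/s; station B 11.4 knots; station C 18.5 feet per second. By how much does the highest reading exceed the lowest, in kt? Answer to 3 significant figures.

4.60 kt

station A: 3.5 m/s = 6.8035 kt.
station C: 18.5 ft/s = 10.9610 kt.
Spread: 11.4000 − 6.8035 = 4.60 kt.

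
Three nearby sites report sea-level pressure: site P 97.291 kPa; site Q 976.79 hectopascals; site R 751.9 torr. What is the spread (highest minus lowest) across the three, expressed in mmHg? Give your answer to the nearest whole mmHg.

22 mmHg

site P: 97.291 kPa = 729.74 mmHg.
site Q: 976.79 hPa = 732.65 mmHg.
Spread: 751.90 − 729.74 = 22 mmHg.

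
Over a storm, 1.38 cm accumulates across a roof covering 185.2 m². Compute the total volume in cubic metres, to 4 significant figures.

Depth: 1.38 cm × 10 = 13.8 mm.
1 mm over 1 m² is 1 L, so volume = 13.8 × 185.2 = 2555.76 L = 2.556 m³.

2.556 cubic metres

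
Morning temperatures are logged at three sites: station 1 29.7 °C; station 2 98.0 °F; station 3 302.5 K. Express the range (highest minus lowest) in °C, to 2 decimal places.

station 2: 98.0 °F = 36.667 °C.
station 3: 302.5 K = 29.350 °C.
Spread: 36.667 − 29.350 = 7.317 °C.

7.32 °C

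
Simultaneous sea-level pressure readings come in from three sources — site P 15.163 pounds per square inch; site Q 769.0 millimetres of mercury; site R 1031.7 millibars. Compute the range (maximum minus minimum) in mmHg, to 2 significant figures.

15 mmHg

site P: 15.163 psi = 784.15 mmHg.
site R: 1031.7 mb = 773.84 mmHg.
Spread: 784.15 − 769.00 = 15 mmHg.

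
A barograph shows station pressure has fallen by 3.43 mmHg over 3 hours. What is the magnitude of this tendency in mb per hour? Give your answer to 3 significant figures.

3.43 mmHg / 3 h × 1.33322 mb/mmHg = 1.52 mb/h.

1.52 mb per hour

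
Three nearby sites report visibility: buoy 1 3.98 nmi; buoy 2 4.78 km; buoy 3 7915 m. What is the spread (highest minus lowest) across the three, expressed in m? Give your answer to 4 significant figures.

buoy 1: 3.98 nmi = 7370.96 m.
buoy 2: 4.78 km = 4780.00 m.
Spread: 7915.00 − 4780.00 = 3135 m.

3135 m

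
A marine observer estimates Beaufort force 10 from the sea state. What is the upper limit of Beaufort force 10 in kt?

55 kt

Beaufort 10 (storm) spans 48–55 knots.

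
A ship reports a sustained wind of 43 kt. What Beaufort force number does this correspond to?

Beaufort force 9

43 kt lies in the Beaufort 9 band (strong gale, 41–47 kt).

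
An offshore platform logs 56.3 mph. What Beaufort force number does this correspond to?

Beaufort force 10

56.3 mph = 25.2 m/s, which is Beaufort 10 (storm, 24.5–28.4 m/s).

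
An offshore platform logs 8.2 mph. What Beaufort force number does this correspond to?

Beaufort force 3

8.2 mph = 3.7 m/s, which is Beaufort 3 (gentle breeze, 3.4–5.4 m/s).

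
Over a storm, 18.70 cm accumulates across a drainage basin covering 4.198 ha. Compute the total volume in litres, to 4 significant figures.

7850000 litres

Depth: 18.70 cm × 10 = 187 mm.
Area: 4.198 ha = 41980 m².
1 mm over 1 m² is 1 L, so volume = 187 × 41980 = 7850260 L ≈ 7850000 L.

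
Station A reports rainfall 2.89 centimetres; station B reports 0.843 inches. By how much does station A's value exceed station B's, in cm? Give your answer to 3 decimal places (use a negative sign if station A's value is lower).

0.749 cm

station B: 0.843 in = 2.14122 cm.
Difference: 2.89000 − 2.14122 = 0.749 cm.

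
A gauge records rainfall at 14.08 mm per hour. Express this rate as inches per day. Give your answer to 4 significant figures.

13.30 in/day

14.08 mm/hour × 0.0393701 in/mm × 24 hour/day = 13.30 in/day.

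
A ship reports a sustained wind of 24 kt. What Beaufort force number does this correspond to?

24 kt lies in the Beaufort 6 band (strong breeze, 22–27 kt).

Beaufort force 6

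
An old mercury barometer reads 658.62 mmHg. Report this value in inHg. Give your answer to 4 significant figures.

25.93 inHg

1 mmHg = 0.0393701 inHg, so 658.62 × 0.0393701 = 25.93 inHg.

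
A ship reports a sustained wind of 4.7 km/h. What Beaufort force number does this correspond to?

4.7 km/h = 1.3 m/s, which is Beaufort 1 (light air, 0.3–1.5 m/s).

Beaufort force 1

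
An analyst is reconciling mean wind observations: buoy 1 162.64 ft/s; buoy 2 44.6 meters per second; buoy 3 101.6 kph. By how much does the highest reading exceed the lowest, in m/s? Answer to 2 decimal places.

buoy 1: 162.64 ft/s = 49.5727 m/s.
buoy 3: 101.6 km/h = 28.2222 m/s.
Spread: 49.5727 − 28.2222 = 21.35 m/s.

21.35 m/s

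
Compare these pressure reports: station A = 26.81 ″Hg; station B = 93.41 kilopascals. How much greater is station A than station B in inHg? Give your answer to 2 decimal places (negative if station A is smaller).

-0.77 inHg

station B: 93.41 kPa = 27.5840 inHg.
Difference: 26.8100 − 27.5840 = -0.77 inHg.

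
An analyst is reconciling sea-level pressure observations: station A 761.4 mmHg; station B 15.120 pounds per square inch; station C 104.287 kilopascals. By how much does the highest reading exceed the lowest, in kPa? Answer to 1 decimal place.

station A: 761.4 mmHg = 101.512 kPa.
station B: 15.120 psi = 104.249 kPa.
Spread: 104.287 − 101.512 = 2.8 kPa.

2.8 kPa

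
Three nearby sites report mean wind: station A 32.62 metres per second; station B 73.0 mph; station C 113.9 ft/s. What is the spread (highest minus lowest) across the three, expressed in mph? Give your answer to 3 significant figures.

station A: 32.62 m/s = 72.9689 mph.
station C: 113.9 ft/s = 77.6591 mph.
Spread: 77.6591 − 72.9689 = 4.69 mph.

4.69 mph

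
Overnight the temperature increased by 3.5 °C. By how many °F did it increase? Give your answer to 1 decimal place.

For a temperature change the 32° offset cancels: Δ°F = 3.5 × 1.8 = 6.3 °F.

6.3 °F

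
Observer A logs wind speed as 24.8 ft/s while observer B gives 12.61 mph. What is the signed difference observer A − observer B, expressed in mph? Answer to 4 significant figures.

observer A: 24.8 ft/s = 16.90909 mph.
Difference: 16.90909 − 12.61000 = 4.299 mph.

4.299 mph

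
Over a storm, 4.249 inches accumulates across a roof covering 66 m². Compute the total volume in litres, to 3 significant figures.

Depth: 4.249 in × 25.4 = 107.9246 mm.
1 mm over 1 m² is 1 L, so volume = 107.9246 × 66 = 7123.0236 L ≈ 7120 L.

7120 litres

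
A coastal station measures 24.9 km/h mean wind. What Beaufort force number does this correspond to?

24.9 km/h = 6.9 m/s, which is Beaufort 4 (moderate breeze, 5.5–7.9 m/s).

Beaufort force 4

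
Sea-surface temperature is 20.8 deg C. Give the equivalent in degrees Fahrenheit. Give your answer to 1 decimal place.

°F = °C × 9/5 + 32 = 20.8 × 1.8 + 32 = 69.4 °F.

69.4 °F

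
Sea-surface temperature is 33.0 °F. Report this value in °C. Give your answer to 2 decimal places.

°C = (°F − 32) × 5/9 = (33.0 − 32) / 1.8 = 0.56 °C.

0.56 °C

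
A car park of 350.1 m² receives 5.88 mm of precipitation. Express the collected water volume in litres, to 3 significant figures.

1 mm over 1 m² is 1 L, so volume = 5.88 × 350.1 = 2058.588 L ≈ 2060 L.

2060 litres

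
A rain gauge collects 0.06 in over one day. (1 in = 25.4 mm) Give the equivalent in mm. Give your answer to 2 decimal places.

1 in = 25.4 mm, so 0.06 × 25.4 = 1.52 mm.

1.52 mm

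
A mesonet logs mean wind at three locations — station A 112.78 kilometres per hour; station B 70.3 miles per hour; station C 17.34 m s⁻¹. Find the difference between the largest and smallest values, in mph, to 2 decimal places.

station A: 112.78 km/h = 70.0782 mph.
station C: 17.34 m/s = 38.7885 mph.
Spread: 70.3000 − 38.7885 = 31.51 mph.

31.51 mph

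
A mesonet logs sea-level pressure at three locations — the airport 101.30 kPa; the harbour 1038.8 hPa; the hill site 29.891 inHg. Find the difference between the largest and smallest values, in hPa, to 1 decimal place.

26.6 hPa

the airport: 101.30 kPa = 1013.000 hPa.
the hill site: 29.891 inHg = 1012.226 hPa.
Spread: 1038.800 − 1012.226 = 26.6 hPa.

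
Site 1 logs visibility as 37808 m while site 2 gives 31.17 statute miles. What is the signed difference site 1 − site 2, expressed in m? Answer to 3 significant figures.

site 2: 31.17 SM = 50163.25 m.
Difference: 37808.00 − 50163.25 = -12400 m.

-12400 m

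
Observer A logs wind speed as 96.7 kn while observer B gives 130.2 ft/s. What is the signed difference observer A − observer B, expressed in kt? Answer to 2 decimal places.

observer B: 130.2 ft/s = 77.1414 kt.
Difference: 96.7000 − 77.1414 = 19.56 kt.

19.56 kt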